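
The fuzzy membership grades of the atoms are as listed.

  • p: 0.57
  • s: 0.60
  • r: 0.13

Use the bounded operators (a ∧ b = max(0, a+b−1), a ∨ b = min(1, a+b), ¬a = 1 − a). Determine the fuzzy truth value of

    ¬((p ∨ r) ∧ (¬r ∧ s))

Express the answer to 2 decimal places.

0.83

p ∨ r = min(1, a+b) on (0.57, 0.13) = 0.70
¬r = 1 − 0.13 = 0.87
¬r ∧ s = max(0, a+b−1) on (0.87, 0.60) = 0.47
(p ∨ r) ∧ (¬r ∧ s) = max(0, a+b−1) on (0.70, 0.47) = 0.17
¬((p ∨ r) ∧ (¬r ∧ s)) = 1 − 0.17 = 0.83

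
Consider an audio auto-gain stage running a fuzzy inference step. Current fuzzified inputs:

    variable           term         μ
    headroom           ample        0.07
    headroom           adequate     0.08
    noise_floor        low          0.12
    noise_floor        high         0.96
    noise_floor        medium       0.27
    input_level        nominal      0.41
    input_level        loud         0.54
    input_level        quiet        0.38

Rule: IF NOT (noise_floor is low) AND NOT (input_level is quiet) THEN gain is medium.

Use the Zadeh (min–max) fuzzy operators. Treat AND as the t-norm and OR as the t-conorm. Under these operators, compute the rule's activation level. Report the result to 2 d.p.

firing strength: ¬low=1−0.12=0.88, ¬quiet=1−0.38=0.62; AND[min(a, b)] → w = 0.62

0.62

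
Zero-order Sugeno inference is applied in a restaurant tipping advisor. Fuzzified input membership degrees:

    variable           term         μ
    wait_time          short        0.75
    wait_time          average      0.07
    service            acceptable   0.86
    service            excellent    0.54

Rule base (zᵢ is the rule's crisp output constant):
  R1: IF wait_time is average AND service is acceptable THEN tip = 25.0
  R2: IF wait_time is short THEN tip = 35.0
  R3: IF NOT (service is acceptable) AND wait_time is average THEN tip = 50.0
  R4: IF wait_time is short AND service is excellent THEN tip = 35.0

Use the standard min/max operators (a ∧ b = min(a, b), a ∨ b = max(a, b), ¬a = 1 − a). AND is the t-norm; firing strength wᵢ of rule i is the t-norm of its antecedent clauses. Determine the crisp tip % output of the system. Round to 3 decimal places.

R1 (z=25.0): average=0.07, acceptable=0.86; AND[min(a, b)] → w = 0.07
R2 (z=35.0): short=0.75 → w = 0.75
R3 (z=50.0): ¬acceptable=1−0.86=0.14, average=0.07; AND[min(a, b)] → w = 0.07
R4 (z=35.0): short=0.75, excellent=0.54; AND[min(a, b)] → w = 0.54
Weighted average = (0.07·25.0 + 0.75·35.0 + 0.07·50.0 + 0.54·35.0) / (0.07 + 0.75 + 0.07 + 0.54)
  = 50.4000 / 1.4300 = 35.245

35.245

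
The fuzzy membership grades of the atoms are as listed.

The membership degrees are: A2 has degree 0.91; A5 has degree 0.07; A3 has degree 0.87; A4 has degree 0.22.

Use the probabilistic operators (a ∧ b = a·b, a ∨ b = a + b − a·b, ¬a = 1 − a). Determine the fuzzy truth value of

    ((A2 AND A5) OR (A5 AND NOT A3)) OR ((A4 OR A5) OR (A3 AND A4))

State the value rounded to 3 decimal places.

A2 AND A5 = a·b on (0.9100, 0.0700) = 0.0637
NOT A3 = 1 − 0.8700 = 0.1300
A5 AND NOT A3 = a·b on (0.0700, 0.1300) = 0.0091
(A2 AND A5) OR (A5 AND NOT A3) = a + b − a·b on (0.0637, 0.0091) = 0.0722
A4 OR A5 = a + b − a·b on (0.2200, 0.0700) = 0.2746
A3 AND A4 = a·b on (0.8700, 0.2200) = 0.1914
(A4 OR A5) OR (A3 AND A4) = a + b − a·b on (0.2746, 0.1914) = 0.4134
((A2 AND A5) OR (A5 AND NOT A3)) OR ((A4 OR A5) OR (A3 AND A4)) = a + b − a·b on (0.0722, 0.4134) = 0.4558

0.456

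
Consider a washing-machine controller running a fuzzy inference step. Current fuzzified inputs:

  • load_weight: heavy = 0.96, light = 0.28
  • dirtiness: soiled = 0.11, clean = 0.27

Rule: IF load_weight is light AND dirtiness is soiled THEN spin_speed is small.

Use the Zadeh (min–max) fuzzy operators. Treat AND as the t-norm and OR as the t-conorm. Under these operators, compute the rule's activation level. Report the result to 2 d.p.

firing strength: light=0.28, soiled=0.11; AND[min(a, b)] → w = 0.11

0.11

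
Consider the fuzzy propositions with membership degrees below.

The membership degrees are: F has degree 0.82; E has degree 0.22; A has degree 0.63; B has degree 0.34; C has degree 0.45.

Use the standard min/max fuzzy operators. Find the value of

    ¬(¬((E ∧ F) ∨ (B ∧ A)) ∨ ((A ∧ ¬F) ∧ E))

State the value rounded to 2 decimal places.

E ∧ F = min(a, b) on (0.22, 0.82) = 0.22
B ∧ A = min(a, b) on (0.34, 0.63) = 0.34
(E ∧ F) ∨ (B ∧ A) = max(a, b) on (0.22, 0.34) = 0.34
¬((E ∧ F) ∨ (B ∧ A)) = 1 − 0.34 = 0.66
¬F = 1 − 0.82 = 0.18
A ∧ ¬F = min(a, b) on (0.63, 0.18) = 0.18
(A ∧ ¬F) ∧ E = min(a, b) on (0.18, 0.22) = 0.18
¬((E ∧ F) ∨ (B ∧ A)) ∨ ((A ∧ ¬F) ∧ E) = max(a, b) on (0.66, 0.18) = 0.66
¬(¬((E ∧ F) ∨ (B ∧ A)) ∨ ((A ∧ ¬F) ∧ E)) = 1 − 0.66 = 0.34

0.34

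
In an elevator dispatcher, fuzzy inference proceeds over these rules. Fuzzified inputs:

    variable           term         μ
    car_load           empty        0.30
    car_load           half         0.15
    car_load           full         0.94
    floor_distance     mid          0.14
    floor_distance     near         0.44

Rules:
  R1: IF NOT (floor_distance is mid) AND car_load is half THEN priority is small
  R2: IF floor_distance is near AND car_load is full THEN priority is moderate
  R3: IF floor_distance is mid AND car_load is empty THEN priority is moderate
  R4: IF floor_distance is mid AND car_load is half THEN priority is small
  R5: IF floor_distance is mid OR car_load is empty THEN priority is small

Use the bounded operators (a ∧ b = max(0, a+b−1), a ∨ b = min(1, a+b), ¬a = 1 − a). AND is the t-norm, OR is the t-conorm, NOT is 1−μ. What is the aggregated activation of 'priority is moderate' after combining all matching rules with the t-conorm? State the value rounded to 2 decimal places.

R1: ¬mid=1−0.14=0.86, half=0.15; AND[max(0, a+b−1)] → w = 0.01
R2: near=0.44, full=0.94; AND[max(0, a+b−1)] → w = 0.38
R3: mid=0.14, empty=0.30; AND[max(0, a+b−1)] → w = 0.00
R4: mid=0.14, half=0.15; AND[max(0, a+b−1)] → w = 0.00
R5: mid=0.14, empty=0.30; OR[min(1, a+b)] → w = 0.44
Rules with consequent 'moderate': {R2, R3} → strengths 0.38, 0.00
Aggregate via t-conorm [min(1, a+b)]: 0.38

0.38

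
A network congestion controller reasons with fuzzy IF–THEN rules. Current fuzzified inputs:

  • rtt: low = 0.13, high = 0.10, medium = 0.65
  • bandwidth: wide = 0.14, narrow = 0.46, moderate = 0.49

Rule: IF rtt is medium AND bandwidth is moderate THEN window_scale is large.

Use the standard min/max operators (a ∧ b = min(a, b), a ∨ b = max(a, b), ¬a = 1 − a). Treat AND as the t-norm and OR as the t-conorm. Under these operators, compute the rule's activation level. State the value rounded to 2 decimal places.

0.49

firing strength: medium=0.65, moderate=0.49; AND[min(a, b)] → w = 0.49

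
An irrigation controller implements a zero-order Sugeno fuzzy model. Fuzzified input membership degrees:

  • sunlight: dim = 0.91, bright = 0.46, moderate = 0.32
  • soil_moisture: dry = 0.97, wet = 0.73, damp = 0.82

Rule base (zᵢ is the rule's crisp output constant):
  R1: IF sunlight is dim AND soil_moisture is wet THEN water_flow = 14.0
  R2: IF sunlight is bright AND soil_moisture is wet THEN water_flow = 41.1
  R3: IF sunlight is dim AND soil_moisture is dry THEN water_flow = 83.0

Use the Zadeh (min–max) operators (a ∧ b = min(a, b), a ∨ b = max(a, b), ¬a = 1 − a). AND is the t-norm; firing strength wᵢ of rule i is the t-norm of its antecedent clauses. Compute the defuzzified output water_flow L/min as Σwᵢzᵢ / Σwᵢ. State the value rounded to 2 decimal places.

49.84

R1 (z=14.0): dim=0.91, wet=0.73; AND[min(a, b)] → w = 0.73
R2 (z=41.1): bright=0.46, wet=0.73; AND[min(a, b)] → w = 0.46
R3 (z=83.0): dim=0.91, dry=0.97; AND[min(a, b)] → w = 0.91
Weighted average = (0.73·14.0 + 0.46·41.1 + 0.91·83.0) / (0.73 + 0.46 + 0.91)
  = 104.6560 / 2.1000 = 49.84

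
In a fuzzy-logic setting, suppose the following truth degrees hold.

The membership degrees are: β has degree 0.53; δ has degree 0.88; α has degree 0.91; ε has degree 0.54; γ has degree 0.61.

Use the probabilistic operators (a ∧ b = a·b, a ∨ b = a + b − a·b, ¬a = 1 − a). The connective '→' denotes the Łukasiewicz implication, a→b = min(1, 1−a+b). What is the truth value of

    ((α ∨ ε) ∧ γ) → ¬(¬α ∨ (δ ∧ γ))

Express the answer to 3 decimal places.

0.837

α ∨ ε = a + b − a·b on (0.9100, 0.5400) = 0.9586
(α ∨ ε) ∧ γ = a·b on (0.9586, 0.6100) = 0.5847
¬α = 1 − 0.9100 = 0.0900
δ ∧ γ = a·b on (0.8800, 0.6100) = 0.5368
¬α ∨ (δ ∧ γ) = a + b − a·b on (0.0900, 0.5368) = 0.5785
¬(¬α ∨ (δ ∧ γ)) = 1 − 0.5785 = 0.4215
((α ∨ ε) ∧ γ) → ¬(¬α ∨ (δ ∧ γ))  [Łukasiewicz: min(1, 1−a+b)] with a=0.5847, b=0.4215 → 0.8368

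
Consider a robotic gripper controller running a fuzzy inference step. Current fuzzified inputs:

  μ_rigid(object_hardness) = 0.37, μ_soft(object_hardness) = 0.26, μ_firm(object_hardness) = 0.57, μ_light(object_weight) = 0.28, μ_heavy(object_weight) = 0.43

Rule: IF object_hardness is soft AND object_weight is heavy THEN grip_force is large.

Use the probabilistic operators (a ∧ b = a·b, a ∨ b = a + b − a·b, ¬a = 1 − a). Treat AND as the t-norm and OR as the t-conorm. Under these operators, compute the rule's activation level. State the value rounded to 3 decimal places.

firing strength: soft=0.26, heavy=0.43; AND[a·b] → w = 0.1118

0.112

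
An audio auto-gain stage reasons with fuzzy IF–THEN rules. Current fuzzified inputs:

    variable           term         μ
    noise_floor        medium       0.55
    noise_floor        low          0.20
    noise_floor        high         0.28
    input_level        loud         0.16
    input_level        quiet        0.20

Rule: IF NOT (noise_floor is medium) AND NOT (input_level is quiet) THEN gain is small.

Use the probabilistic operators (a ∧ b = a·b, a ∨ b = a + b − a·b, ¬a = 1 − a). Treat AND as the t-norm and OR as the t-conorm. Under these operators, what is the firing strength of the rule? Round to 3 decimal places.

firing strength: ¬medium=1−0.55=0.45, ¬quiet=1−0.20=0.80; AND[a·b] → w = 0.3600

0.360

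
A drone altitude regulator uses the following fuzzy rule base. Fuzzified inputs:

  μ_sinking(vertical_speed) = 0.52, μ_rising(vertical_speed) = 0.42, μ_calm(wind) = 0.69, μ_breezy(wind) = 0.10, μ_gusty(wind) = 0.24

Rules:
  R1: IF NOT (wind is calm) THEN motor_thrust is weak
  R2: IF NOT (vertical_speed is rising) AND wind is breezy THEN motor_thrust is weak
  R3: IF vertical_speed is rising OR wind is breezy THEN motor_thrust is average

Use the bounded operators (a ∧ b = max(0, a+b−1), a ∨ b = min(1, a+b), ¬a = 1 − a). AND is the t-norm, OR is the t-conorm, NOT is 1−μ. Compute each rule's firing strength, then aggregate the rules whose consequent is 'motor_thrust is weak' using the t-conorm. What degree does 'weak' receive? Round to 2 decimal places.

0.31

R1: ¬calm=1−0.69=0.31 → w = 0.31
R2: ¬rising=1−0.42=0.58, breezy=0.10; AND[max(0, a+b−1)] → w = 0.00
R3: rising=0.42, breezy=0.10; OR[min(1, a+b)] → w = 0.52
Rules with consequent 'weak': {R1, R2} → strengths 0.31, 0.00
Aggregate via t-conorm [min(1, a+b)]: 0.31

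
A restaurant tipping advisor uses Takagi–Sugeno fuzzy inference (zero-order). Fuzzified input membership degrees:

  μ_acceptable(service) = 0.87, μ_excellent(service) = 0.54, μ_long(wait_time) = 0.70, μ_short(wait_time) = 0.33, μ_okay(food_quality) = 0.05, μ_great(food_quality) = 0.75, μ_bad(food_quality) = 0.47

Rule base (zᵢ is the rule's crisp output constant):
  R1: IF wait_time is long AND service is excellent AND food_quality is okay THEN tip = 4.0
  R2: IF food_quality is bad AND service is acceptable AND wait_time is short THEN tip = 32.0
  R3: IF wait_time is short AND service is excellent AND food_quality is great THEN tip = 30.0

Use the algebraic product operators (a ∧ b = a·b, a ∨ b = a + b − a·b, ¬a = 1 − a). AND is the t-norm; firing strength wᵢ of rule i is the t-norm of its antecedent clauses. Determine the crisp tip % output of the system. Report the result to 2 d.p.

29.23

R1 (z=4.0): long=0.70, excellent=0.54, okay=0.05; AND[a·b] → w = 0.0189
R2 (z=32.0): bad=0.47, acceptable=0.87, short=0.33; AND[a·b] → w = 0.1349
R3 (z=30.0): short=0.33, excellent=0.54, great=0.75; AND[a·b] → w = 0.1337
Weighted average = (0.0189·4.0 + 0.1349·32.0 + 0.1337·30.0) / (0.0189 + 0.1349 + 0.1337)
  = 8.4031 / 0.2875 = 29.23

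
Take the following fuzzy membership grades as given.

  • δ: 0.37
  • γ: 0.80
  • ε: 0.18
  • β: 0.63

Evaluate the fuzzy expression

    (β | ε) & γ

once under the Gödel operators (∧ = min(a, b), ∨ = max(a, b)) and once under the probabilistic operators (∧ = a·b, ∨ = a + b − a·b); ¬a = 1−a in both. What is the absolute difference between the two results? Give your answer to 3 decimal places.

0.073

Under Gödel:
  β | ε = max(a, b) on (0.63, 0.18) = 0.63
  (β | ε) & γ = min(a, b) on (0.63, 0.80) = 0.63
  → value = 0.6300
Under probabilistic:
  β | ε = a + b − a·b on (0.6300, 0.1800) = 0.6966
  (β | ε) & γ = a·b on (0.6966, 0.8000) = 0.5573
  → value = 0.5573
|0.6300 − 0.5573| = 0.073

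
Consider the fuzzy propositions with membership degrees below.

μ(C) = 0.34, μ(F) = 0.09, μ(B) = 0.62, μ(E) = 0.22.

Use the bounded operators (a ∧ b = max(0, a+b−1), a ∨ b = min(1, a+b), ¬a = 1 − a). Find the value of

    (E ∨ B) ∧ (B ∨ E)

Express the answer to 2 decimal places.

E ∨ B = min(1, a+b) on (0.22, 0.62) = 0.84
B ∨ E = min(1, a+b) on (0.62, 0.22) = 0.84
(E ∨ B) ∧ (B ∨ E) = max(0, a+b−1) on (0.84, 0.84) = 0.68

0.68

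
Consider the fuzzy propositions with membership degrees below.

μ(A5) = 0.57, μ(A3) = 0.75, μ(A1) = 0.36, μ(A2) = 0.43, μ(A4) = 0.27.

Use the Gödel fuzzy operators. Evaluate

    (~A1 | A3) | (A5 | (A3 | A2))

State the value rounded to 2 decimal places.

~A1 = 1 − 0.36 = 0.64
~A1 | A3 = max(a, b) on (0.64, 0.75) = 0.75
A3 | A2 = max(a, b) on (0.75, 0.43) = 0.75
A5 | (A3 | A2) = max(a, b) on (0.57, 0.75) = 0.75
(~A1 | A3) | (A5 | (A3 | A2)) = max(a, b) on (0.75, 0.75) = 0.75

0.75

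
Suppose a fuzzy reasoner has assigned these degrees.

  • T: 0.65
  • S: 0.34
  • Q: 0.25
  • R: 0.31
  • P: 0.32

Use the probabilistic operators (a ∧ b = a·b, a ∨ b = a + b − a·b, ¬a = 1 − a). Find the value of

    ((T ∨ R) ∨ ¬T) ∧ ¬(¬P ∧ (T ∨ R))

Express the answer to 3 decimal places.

0.408

T ∨ R = a + b − a·b on (0.6500, 0.3100) = 0.7585
¬T = 1 − 0.6500 = 0.3500
(T ∨ R) ∨ ¬T = a + b − a·b on (0.7585, 0.3500) = 0.8430
¬P = 1 − 0.3200 = 0.6800
T ∨ R = a + b − a·b on (0.6500, 0.3100) = 0.7585
¬P ∧ (T ∨ R) = a·b on (0.6800, 0.7585) = 0.5158
¬(¬P ∧ (T ∨ R)) = 1 − 0.5158 = 0.4842
((T ∨ R) ∨ ¬T) ∧ ¬(¬P ∧ (T ∨ R)) = a·b on (0.8430, 0.4842) = 0.4082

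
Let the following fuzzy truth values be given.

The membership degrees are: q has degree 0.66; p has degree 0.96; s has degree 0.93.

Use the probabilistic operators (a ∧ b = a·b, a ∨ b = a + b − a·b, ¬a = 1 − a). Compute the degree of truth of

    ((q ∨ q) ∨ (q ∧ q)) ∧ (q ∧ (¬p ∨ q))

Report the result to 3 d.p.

0.416

q ∨ q = a + b − a·b on (0.6600, 0.6600) = 0.8844
q ∧ q = a·b on (0.6600, 0.6600) = 0.4356
(q ∨ q) ∨ (q ∧ q) = a + b − a·b on (0.8844, 0.4356) = 0.9348
¬p = 1 − 0.9600 = 0.0400
¬p ∨ q = a + b − a·b on (0.0400, 0.6600) = 0.6736
q ∧ (¬p ∨ q) = a·b on (0.6600, 0.6736) = 0.4446
((q ∨ q) ∨ (q ∧ q)) ∧ (q ∧ (¬p ∨ q)) = a·b on (0.9348, 0.4446) = 0.4156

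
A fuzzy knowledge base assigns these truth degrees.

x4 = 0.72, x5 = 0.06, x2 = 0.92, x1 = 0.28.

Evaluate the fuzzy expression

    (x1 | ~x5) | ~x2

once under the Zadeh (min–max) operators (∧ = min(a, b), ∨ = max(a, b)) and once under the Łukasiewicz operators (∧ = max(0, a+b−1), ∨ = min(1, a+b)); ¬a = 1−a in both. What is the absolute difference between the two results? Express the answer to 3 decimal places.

0.060

Under Zadeh (min–max):
  ~x5 = 1 − 0.06 = 0.94
  x1 | ~x5 = max(a, b) on (0.28, 0.94) = 0.94
  ~x2 = 1 − 0.92 = 0.08
  (x1 | ~x5) | ~x2 = max(a, b) on (0.94, 0.08) = 0.94
  → value = 0.9400
Under Łukasiewicz:
  ~x5 = 1 − 0.06 = 0.94
  x1 | ~x5 = min(1, a+b) on (0.28, 0.94) = 1.00
  ~x2 = 1 − 0.92 = 0.08
  (x1 | ~x5) | ~x2 = min(1, a+b) on (1.00, 0.08) = 1.00
  → value = 1.0000
|0.9400 − 1.0000| = 0.060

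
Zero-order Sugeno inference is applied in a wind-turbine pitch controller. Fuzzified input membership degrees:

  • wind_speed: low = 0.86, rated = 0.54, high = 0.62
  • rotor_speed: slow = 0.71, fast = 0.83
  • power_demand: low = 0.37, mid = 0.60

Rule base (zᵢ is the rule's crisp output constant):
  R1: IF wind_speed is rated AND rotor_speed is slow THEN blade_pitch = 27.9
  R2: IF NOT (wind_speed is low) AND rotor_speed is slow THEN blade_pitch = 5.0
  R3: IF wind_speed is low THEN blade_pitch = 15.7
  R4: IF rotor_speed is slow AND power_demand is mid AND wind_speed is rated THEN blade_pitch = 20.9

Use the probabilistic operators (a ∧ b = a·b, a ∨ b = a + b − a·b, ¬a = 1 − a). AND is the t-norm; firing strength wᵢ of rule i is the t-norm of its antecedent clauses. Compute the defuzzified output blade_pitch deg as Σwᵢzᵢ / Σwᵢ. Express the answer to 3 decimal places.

R1 (z=27.9): rated=0.54, slow=0.71; AND[a·b] → w = 0.3834
R2 (z=5.0): ¬low=1−0.86=0.14, slow=0.71; AND[a·b] → w = 0.0994
R3 (z=15.7): low=0.86 → w = 0.8600
R4 (z=20.9): slow=0.71, mid=0.60, rated=0.54; AND[a·b] → w = 0.2300
Weighted average = (0.3834·27.9 + 0.0994·5.0 + 0.8600·15.7 + 0.2300·20.9) / (0.3834 + 0.0994 + 0.8600 + 0.2300)
  = 29.5037 / 1.5728 = 18.758

18.758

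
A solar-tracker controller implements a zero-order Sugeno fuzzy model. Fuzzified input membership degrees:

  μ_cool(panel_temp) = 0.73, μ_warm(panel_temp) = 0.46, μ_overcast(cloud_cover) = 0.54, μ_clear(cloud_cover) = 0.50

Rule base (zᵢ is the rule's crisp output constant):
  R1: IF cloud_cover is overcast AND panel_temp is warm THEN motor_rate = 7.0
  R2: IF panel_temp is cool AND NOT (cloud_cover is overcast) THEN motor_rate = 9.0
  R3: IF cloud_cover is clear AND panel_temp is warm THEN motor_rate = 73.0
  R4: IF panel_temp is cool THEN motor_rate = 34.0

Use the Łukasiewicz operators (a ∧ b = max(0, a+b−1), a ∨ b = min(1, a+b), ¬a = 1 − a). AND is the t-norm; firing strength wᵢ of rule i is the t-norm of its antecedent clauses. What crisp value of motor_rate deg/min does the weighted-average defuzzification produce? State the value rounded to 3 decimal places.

28.837

R1 (z=7.0): overcast=0.54, warm=0.46; AND[max(0, a+b−1)] → w = 0.00
R2 (z=9.0): cool=0.73, ¬overcast=1−0.54=0.46; AND[max(0, a+b−1)] → w = 0.19
R3 (z=73.0): clear=0.50, warm=0.46; AND[max(0, a+b−1)] → w = 0.00
R4 (z=34.0): cool=0.73 → w = 0.73
Weighted average = (0.00·7.0 + 0.19·9.0 + 0.00·73.0 + 0.73·34.0) / (0.00 + 0.19 + 0.00 + 0.73)
  = 26.5300 / 0.9200 = 28.837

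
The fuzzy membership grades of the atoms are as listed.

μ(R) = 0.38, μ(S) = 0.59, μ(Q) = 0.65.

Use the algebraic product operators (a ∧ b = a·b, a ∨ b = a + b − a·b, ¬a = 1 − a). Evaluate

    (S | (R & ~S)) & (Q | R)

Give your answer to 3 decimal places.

~S = 1 − 0.5900 = 0.4100
R & ~S = a·b on (0.3800, 0.4100) = 0.1558
S | (R & ~S) = a + b − a·b on (0.5900, 0.1558) = 0.6539
Q | R = a + b − a·b on (0.6500, 0.3800) = 0.7830
(S | (R & ~S)) & (Q | R) = a·b on (0.6539, 0.7830) = 0.5120

0.512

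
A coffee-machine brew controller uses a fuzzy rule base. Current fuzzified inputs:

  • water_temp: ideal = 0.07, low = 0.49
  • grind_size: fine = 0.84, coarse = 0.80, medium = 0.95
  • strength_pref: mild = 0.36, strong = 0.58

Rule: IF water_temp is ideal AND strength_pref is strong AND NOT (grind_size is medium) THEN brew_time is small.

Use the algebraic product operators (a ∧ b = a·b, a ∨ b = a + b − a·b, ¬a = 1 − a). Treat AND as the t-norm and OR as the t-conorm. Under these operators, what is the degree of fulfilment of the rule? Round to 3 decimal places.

0.002

firing strength: ideal=0.07, strong=0.58, ¬medium=1−0.95=0.05; AND[a·b] → w = 0.0020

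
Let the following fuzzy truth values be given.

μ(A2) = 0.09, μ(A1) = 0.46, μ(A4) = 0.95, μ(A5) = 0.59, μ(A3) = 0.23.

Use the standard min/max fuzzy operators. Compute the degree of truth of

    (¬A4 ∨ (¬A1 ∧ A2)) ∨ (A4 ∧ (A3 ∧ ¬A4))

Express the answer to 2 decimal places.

0.09

¬A4 = 1 − 0.95 = 0.05
¬A1 = 1 − 0.46 = 0.54
¬A1 ∧ A2 = min(a, b) on (0.54, 0.09) = 0.09
¬A4 ∨ (¬A1 ∧ A2) = max(a, b) on (0.05, 0.09) = 0.09
¬A4 = 1 − 0.95 = 0.05
A3 ∧ ¬A4 = min(a, b) on (0.23, 0.05) = 0.05
A4 ∧ (A3 ∧ ¬A4) = min(a, b) on (0.95, 0.05) = 0.05
(¬A4 ∨ (¬A1 ∧ A2)) ∨ (A4 ∧ (A3 ∧ ¬A4)) = max(a, b) on (0.09, 0.05) = 0.09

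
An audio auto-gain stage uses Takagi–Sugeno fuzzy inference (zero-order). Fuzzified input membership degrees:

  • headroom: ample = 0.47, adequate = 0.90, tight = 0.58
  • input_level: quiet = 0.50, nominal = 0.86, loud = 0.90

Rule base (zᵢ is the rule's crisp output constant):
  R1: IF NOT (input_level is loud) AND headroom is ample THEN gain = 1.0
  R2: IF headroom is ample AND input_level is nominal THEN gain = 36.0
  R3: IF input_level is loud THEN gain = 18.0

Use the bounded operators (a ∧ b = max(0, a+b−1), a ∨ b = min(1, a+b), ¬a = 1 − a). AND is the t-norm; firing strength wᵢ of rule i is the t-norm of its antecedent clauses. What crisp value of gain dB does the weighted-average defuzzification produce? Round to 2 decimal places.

R1 (z=1.0): ¬loud=1−0.90=0.10, ample=0.47; AND[max(0, a+b−1)] → w = 0.00
R2 (z=36.0): ample=0.47, nominal=0.86; AND[max(0, a+b−1)] → w = 0.33
R3 (z=18.0): loud=0.90 → w = 0.90
Weighted average = (0.00·1.0 + 0.33·36.0 + 0.90·18.0) / (0.00 + 0.33 + 0.90)
  = 28.0800 / 1.2300 = 22.83

22.83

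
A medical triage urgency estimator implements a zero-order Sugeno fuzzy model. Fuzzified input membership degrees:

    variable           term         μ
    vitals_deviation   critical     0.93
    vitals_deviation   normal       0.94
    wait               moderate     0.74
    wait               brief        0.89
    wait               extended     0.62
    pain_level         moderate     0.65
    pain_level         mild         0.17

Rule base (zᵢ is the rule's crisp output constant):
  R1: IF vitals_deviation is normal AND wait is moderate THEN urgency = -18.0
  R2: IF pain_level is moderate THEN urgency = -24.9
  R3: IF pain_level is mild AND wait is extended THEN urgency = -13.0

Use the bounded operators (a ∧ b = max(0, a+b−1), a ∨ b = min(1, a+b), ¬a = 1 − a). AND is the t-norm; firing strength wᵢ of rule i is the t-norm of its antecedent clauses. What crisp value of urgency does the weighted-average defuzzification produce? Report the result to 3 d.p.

R1 (z=-18.0): normal=0.94, moderate=0.74; AND[max(0, a+b−1)] → w = 0.68
R2 (z=-24.9): moderate=0.65 → w = 0.65
R3 (z=-13.0): mild=0.17, extended=0.62; AND[max(0, a+b−1)] → w = 0.00
Weighted average = (0.68·-18.0 + 0.65·-24.9 + 0.00·-13.0) / (0.68 + 0.65 + 0.00)
  = -28.4250 / 1.3300 = -21.372

-21.372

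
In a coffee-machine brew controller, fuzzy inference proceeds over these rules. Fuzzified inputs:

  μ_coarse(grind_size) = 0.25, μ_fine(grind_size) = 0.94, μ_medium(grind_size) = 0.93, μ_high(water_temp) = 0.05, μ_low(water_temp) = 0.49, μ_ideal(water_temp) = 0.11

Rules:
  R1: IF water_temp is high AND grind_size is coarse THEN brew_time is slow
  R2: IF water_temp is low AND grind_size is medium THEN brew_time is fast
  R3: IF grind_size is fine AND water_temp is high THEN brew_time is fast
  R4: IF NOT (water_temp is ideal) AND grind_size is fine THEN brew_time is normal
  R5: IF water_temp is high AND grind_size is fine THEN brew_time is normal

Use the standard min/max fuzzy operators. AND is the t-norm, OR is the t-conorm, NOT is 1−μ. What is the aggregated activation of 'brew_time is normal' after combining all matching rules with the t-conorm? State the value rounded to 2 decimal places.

0.89

R1: high=0.05, coarse=0.25; AND[min(a, b)] → w = 0.05
R2: low=0.49, medium=0.93; AND[min(a, b)] → w = 0.49
R3: fine=0.94, high=0.05; AND[min(a, b)] → w = 0.05
R4: ¬ideal=1−0.11=0.89, fine=0.94; AND[min(a, b)] → w = 0.89
R5: high=0.05, fine=0.94; AND[min(a, b)] → w = 0.05
Rules with consequent 'normal': {R4, R5} → strengths 0.89, 0.05
Aggregate via t-conorm [max(a, b)]: 0.89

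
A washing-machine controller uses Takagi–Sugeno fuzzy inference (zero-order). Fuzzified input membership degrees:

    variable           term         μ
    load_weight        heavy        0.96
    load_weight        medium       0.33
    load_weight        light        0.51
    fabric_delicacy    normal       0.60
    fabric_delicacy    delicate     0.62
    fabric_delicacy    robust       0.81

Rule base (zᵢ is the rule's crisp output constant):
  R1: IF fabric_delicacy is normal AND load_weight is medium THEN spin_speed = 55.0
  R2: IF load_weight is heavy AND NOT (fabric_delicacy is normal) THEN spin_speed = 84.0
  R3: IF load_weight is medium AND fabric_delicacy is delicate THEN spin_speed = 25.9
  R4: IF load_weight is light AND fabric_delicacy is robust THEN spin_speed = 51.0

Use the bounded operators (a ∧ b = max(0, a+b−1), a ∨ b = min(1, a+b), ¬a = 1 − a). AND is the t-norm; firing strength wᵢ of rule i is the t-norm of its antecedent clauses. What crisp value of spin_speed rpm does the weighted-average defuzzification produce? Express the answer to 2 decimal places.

R1 (z=55.0): normal=0.60, medium=0.33; AND[max(0, a+b−1)] → w = 0.00
R2 (z=84.0): heavy=0.96, ¬normal=1−0.60=0.40; AND[max(0, a+b−1)] → w = 0.36
R3 (z=25.9): medium=0.33, delicate=0.62; AND[max(0, a+b−1)] → w = 0.00
R4 (z=51.0): light=0.51, robust=0.81; AND[max(0, a+b−1)] → w = 0.32
Weighted average = (0.00·55.0 + 0.36·84.0 + 0.00·25.9 + 0.32·51.0) / (0.00 + 0.36 + 0.00 + 0.32)
  = 46.5600 / 0.6800 = 68.47

68.47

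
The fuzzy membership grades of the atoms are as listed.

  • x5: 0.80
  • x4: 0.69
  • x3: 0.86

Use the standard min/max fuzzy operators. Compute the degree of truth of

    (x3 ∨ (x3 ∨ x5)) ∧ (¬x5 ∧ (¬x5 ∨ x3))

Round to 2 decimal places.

0.20

x3 ∨ x5 = max(a, b) on (0.86, 0.80) = 0.86
x3 ∨ (x3 ∨ x5) = max(a, b) on (0.86, 0.86) = 0.86
¬x5 = 1 − 0.80 = 0.20
¬x5 = 1 − 0.80 = 0.20
¬x5 ∨ x3 = max(a, b) on (0.20, 0.86) = 0.86
¬x5 ∧ (¬x5 ∨ x3) = min(a, b) on (0.20, 0.86) = 0.20
(x3 ∨ (x3 ∨ x5)) ∧ (¬x5 ∧ (¬x5 ∨ x3)) = min(a, b) on (0.86, 0.20) = 0.20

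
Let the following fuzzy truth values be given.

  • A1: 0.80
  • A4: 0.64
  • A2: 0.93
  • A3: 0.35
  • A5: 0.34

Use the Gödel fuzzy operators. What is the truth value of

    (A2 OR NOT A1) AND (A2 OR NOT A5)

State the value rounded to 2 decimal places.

0.93

NOT A1 = 1 − 0.80 = 0.20
A2 OR NOT A1 = max(a, b) on (0.93, 0.20) = 0.93
NOT A5 = 1 − 0.34 = 0.66
A2 OR NOT A5 = max(a, b) on (0.93, 0.66) = 0.93
(A2 OR NOT A1) AND (A2 OR NOT A5) = min(a, b) on (0.93, 0.93) = 0.93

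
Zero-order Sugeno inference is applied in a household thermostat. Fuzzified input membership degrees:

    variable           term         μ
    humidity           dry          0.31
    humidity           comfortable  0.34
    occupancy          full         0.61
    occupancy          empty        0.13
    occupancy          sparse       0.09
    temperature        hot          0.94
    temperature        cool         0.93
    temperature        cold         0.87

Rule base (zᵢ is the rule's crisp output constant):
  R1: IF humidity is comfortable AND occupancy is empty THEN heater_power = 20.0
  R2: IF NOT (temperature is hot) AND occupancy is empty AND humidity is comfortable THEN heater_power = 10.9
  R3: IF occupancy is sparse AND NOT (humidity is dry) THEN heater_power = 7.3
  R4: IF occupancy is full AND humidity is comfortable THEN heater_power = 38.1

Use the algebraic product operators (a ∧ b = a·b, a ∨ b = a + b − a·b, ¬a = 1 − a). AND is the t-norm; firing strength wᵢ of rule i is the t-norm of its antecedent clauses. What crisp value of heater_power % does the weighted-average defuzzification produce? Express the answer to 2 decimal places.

29.30

R1 (z=20.0): comfortable=0.34, empty=0.13; AND[a·b] → w = 0.0442
R2 (z=10.9): ¬hot=1−0.94=0.06, empty=0.13, comfortable=0.34; AND[a·b] → w = 0.0027
R3 (z=7.3): sparse=0.09, ¬dry=1−0.31=0.69; AND[a·b] → w = 0.0621
R4 (z=38.1): full=0.61, comfortable=0.34; AND[a·b] → w = 0.2074
Weighted average = (0.0442·20.0 + 0.0027·10.9 + 0.0621·7.3 + 0.2074·38.1) / (0.0442 + 0.0027 + 0.0621 + 0.2074)
  = 9.2682 / 0.3164 = 29.30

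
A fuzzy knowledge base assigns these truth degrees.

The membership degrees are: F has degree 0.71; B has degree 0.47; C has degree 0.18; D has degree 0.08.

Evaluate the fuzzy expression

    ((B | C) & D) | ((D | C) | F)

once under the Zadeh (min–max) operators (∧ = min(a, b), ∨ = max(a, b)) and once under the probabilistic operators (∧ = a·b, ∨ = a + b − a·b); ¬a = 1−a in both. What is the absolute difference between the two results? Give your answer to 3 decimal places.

0.081

Under Zadeh (min–max):
  B | C = max(a, b) on (0.47, 0.18) = 0.47
  (B | C) & D = min(a, b) on (0.47, 0.08) = 0.08
  D | C = max(a, b) on (0.08, 0.18) = 0.18
  (D | C) | F = max(a, b) on (0.18, 0.71) = 0.71
  ((B | C) & D) | ((D | C) | F) = max(a, b) on (0.08, 0.71) = 0.71
  → value = 0.7100
Under probabilistic:
  B | C = a + b − a·b on (0.4700, 0.1800) = 0.5654
  (B | C) & D = a·b on (0.5654, 0.0800) = 0.0452
  D | C = a + b − a·b on (0.0800, 0.1800) = 0.2456
  (D | C) | F = a + b − a·b on (0.2456, 0.7100) = 0.7812
  ((B | C) & D) | ((D | C) | F) = a + b − a·b on (0.0452, 0.7812) = 0.7911
  → value = 0.7911
|0.7100 − 0.7911| = 0.081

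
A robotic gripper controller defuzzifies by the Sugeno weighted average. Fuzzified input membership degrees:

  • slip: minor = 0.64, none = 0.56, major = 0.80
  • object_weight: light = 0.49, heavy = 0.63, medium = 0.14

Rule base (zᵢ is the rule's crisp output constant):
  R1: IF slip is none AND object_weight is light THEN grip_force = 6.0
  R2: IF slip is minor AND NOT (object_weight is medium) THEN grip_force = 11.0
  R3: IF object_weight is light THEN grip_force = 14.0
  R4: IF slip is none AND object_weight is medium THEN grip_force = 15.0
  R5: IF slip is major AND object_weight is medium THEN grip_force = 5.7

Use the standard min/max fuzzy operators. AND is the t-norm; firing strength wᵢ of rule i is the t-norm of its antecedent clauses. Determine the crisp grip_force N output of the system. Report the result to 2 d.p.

R1 (z=6.0): none=0.56, light=0.49; AND[min(a, b)] → w = 0.49
R2 (z=11.0): minor=0.64, ¬medium=1−0.14=0.86; AND[min(a, b)] → w = 0.64
R3 (z=14.0): light=0.49 → w = 0.49
R4 (z=15.0): none=0.56, medium=0.14; AND[min(a, b)] → w = 0.14
R5 (z=5.7): major=0.80, medium=0.14; AND[min(a, b)] → w = 0.14
Weighted average = (0.49·6.0 + 0.64·11.0 + 0.49·14.0 + 0.14·15.0 + 0.14·5.7) / (0.49 + 0.64 + 0.49 + 0.14 + 0.14)
  = 19.7380 / 1.9000 = 10.39

10.39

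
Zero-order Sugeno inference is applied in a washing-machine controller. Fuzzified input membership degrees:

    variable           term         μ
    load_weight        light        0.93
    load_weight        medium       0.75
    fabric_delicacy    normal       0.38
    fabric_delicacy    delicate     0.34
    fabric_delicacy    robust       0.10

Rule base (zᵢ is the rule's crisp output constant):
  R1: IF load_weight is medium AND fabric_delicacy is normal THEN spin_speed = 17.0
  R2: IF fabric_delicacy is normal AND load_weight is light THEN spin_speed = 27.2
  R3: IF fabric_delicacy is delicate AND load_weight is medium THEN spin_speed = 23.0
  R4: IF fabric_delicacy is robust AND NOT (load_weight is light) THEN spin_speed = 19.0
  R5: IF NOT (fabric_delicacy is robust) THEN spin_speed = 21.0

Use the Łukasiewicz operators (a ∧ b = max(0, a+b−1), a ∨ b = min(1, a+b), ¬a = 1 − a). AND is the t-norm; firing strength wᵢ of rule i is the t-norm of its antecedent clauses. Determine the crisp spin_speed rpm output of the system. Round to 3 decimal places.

R1 (z=17.0): medium=0.75, normal=0.38; AND[max(0, a+b−1)] → w = 0.13
R2 (z=27.2): normal=0.38, light=0.93; AND[max(0, a+b−1)] → w = 0.31
R3 (z=23.0): delicate=0.34, medium=0.75; AND[max(0, a+b−1)] → w = 0.09
R4 (z=19.0): robust=0.10, ¬light=1−0.93=0.07; AND[max(0, a+b−1)] → w = 0.00
R5 (z=21.0): ¬robust=1−0.10=0.90 → w = 0.90
Weighted average = (0.13·17.0 + 0.31·27.2 + 0.09·23.0 + 0.00·19.0 + 0.90·21.0) / (0.13 + 0.31 + 0.09 + 0.00 + 0.90)
  = 31.6120 / 1.4300 = 22.106

22.106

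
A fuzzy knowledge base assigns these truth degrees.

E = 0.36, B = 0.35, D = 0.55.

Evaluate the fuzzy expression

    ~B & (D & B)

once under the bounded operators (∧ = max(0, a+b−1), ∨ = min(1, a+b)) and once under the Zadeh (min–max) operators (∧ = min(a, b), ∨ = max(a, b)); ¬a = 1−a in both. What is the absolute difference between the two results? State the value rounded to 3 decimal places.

Under bounded:
  ~B = 1 − 0.35 = 0.65
  D & B = max(0, a+b−1) on (0.55, 0.35) = 0.00
  ~B & (D & B) = max(0, a+b−1) on (0.65, 0.00) = 0.00
  → value = 0.0000
Under Zadeh (min–max):
  ~B = 1 − 0.35 = 0.65
  D & B = min(a, b) on (0.55, 0.35) = 0.35
  ~B & (D & B) = min(a, b) on (0.65, 0.35) = 0.35
  → value = 0.3500
|0.0000 − 0.3500| = 0.350

0.350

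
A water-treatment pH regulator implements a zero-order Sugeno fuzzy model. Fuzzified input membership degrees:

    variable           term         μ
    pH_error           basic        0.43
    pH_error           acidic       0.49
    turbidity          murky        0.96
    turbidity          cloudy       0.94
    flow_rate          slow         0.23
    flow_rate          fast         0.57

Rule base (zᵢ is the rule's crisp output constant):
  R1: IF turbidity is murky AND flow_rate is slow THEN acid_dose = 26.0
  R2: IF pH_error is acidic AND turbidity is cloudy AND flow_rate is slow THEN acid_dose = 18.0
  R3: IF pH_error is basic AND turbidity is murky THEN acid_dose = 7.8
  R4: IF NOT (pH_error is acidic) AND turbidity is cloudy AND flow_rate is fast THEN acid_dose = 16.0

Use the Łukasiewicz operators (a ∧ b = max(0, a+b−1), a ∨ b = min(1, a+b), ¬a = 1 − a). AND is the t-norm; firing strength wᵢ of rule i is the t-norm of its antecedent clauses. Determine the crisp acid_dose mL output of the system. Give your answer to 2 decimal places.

13.84

R1 (z=26.0): murky=0.96, slow=0.23; AND[max(0, a+b−1)] → w = 0.19
R2 (z=18.0): acidic=0.49, cloudy=0.94, slow=0.23; AND[max(0, a+b−1)] → w = 0.00
R3 (z=7.8): basic=0.43, murky=0.96; AND[max(0, a+b−1)] → w = 0.39
R4 (z=16.0): ¬acidic=1−0.49=0.51, cloudy=0.94, fast=0.57; AND[max(0, a+b−1)] → w = 0.02
Weighted average = (0.19·26.0 + 0.00·18.0 + 0.39·7.8 + 0.02·16.0) / (0.19 + 0.00 + 0.39 + 0.02)
  = 8.3020 / 0.6000 = 13.84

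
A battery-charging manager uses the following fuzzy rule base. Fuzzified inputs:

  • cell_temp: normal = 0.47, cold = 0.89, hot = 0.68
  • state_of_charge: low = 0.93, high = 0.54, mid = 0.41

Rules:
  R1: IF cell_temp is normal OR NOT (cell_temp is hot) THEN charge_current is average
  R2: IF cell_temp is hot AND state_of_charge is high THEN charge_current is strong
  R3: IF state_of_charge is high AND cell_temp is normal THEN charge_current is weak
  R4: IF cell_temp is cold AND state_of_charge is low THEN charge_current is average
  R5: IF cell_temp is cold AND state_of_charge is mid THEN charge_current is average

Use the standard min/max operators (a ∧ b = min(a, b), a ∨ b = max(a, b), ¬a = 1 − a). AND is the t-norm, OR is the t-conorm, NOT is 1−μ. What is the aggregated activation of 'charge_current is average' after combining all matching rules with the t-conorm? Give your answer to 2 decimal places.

R1: normal=0.47, ¬hot=1−0.68=0.32; OR[max(a, b)] → w = 0.47
R2: hot=0.68, high=0.54; AND[min(a, b)] → w = 0.54
R3: high=0.54, normal=0.47; AND[min(a, b)] → w = 0.47
R4: cold=0.89, low=0.93; AND[min(a, b)] → w = 0.89
R5: cold=0.89, mid=0.41; AND[min(a, b)] → w = 0.41
Rules with consequent 'average': {R1, R4, R5} → strengths 0.47, 0.89, 0.41
Aggregate via t-conorm [max(a, b)]: 0.89

0.89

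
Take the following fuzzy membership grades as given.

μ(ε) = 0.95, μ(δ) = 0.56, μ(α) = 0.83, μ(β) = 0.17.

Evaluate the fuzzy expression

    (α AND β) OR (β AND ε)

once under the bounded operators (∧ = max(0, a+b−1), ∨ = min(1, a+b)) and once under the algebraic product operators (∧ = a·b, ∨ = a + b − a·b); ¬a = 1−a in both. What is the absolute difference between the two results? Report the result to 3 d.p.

0.160

Under bounded:
  α AND β = max(0, a+b−1) on (0.83, 0.17) = 0.00
  β AND ε = max(0, a+b−1) on (0.17, 0.95) = 0.12
  (α AND β) OR (β AND ε) = min(1, a+b) on (0.00, 0.12) = 0.12
  → value = 0.1200
Under algebraic product:
  α AND β = a·b on (0.8300, 0.1700) = 0.1411
  β AND ε = a·b on (0.1700, 0.9500) = 0.1615
  (α AND β) OR (β AND ε) = a + b − a·b on (0.1411, 0.1615) = 0.2798
  → value = 0.2798
|0.1200 − 0.2798| = 0.160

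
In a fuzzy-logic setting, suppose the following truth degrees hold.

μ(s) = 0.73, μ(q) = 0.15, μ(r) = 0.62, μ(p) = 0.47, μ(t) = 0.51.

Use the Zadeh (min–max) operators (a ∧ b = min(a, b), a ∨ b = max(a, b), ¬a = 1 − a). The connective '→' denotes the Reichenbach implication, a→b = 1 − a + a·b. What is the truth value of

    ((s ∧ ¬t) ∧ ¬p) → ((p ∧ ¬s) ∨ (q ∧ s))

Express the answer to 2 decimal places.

¬t = 1 − 0.51 = 0.49
s ∧ ¬t = min(a, b) on (0.73, 0.49) = 0.49
¬p = 1 − 0.47 = 0.53
(s ∧ ¬t) ∧ ¬p = min(a, b) on (0.49, 0.53) = 0.49
¬s = 1 − 0.73 = 0.27
p ∧ ¬s = min(a, b) on (0.47, 0.27) = 0.27
q ∧ s = min(a, b) on (0.15, 0.73) = 0.15
(p ∧ ¬s) ∨ (q ∧ s) = max(a, b) on (0.27, 0.15) = 0.27
((s ∧ ¬t) ∧ ¬p) → ((p ∧ ¬s) ∨ (q ∧ s))  [Reichenbach: 1 − a + a·b] with a=0.49, b=0.27 → 0.64

0.64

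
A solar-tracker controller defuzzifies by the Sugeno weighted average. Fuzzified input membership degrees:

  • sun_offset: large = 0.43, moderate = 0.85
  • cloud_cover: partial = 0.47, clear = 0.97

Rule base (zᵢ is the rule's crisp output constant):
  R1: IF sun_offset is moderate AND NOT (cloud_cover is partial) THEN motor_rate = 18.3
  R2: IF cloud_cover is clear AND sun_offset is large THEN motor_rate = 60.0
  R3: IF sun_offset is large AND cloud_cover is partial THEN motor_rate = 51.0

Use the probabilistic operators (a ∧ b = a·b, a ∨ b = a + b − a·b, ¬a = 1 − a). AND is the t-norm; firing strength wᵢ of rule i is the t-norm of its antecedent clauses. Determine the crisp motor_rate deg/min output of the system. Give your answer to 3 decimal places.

R1 (z=18.3): moderate=0.85, ¬partial=1−0.47=0.53; AND[a·b] → w = 0.4505
R2 (z=60.0): clear=0.97, large=0.43; AND[a·b] → w = 0.4171
R3 (z=51.0): large=0.43, partial=0.47; AND[a·b] → w = 0.2021
Weighted average = (0.4505·18.3 + 0.4171·60.0 + 0.2021·51.0) / (0.4505 + 0.4171 + 0.2021)
  = 43.5772 / 1.0697 = 40.738

40.738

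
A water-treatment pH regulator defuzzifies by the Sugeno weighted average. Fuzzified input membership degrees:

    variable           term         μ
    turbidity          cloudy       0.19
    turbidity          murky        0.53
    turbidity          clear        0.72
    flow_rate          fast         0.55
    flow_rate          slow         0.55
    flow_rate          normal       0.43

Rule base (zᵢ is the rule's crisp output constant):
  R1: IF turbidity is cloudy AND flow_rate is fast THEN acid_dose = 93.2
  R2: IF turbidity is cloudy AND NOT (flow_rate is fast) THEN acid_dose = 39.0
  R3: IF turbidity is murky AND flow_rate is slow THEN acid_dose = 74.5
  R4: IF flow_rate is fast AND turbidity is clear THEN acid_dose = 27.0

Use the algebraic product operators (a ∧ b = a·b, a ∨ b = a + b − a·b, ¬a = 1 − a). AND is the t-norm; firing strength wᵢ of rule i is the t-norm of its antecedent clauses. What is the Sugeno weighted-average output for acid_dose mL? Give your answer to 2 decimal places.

51.83

R1 (z=93.2): cloudy=0.19, fast=0.55; AND[a·b] → w = 0.1045
R2 (z=39.0): cloudy=0.19, ¬fast=1−0.55=0.45; AND[a·b] → w = 0.0855
R3 (z=74.5): murky=0.53, slow=0.55; AND[a·b] → w = 0.2915
R4 (z=27.0): fast=0.55, clear=0.72; AND[a·b] → w = 0.3960
Weighted average = (0.1045·93.2 + 0.0855·39.0 + 0.2915·74.5 + 0.3960·27.0) / (0.1045 + 0.0855 + 0.2915 + 0.3960)
  = 45.4826 / 0.8775 = 51.83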